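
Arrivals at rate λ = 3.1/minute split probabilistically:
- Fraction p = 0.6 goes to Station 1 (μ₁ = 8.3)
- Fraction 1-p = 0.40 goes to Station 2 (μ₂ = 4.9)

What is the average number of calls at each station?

Effective rates: λ₁ = 3.1×0.6 = 1.86, λ₂ = 3.1×0.40 = 1.24
Station 1: ρ₁ = 1.86/8.3 = 0.2241, L₁ = ρ₁/(1-ρ₁) = 0.2241/(1-0.2241) = 0.2888
Station 2: ρ₂ = 1.24/4.9 = 0.25306, L₂ = ρ₂/(1-ρ₂) = 0.25306/(1-0.25306) = 0.3388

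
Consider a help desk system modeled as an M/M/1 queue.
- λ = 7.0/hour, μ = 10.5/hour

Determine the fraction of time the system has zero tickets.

ρ = λ/μ = 7.0/10.5 = 0.6667
P(0) = 1 - ρ = 1 - 0.6667 = 0.3333
The server is idle 33.33% of the time.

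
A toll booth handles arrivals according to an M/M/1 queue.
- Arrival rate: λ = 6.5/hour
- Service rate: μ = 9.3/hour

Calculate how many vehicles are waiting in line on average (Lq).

ρ = λ/μ = 6.5/9.3 = 0.6989
For M/M/1: Lq = λ²/(μ(μ-λ))
Lq = 42.25/(9.3 × 2.80)
Lq = 1.6225 vehicles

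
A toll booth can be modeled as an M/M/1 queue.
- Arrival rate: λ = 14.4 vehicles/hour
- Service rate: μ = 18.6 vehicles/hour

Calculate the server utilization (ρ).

Server utilization: ρ = λ/μ
ρ = 14.4/18.6 = 0.7742
The server is busy 77.42% of the time.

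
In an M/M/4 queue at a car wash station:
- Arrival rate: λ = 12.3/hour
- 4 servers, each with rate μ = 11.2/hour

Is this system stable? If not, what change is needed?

Stability requires ρ = λ/(cμ) < 1
ρ = 12.3/(4 × 11.2) = 12.3/44.80 = 0.2746
Since 0.2746 < 1, the system is STABLE.
The servers are busy 27.46% of the time.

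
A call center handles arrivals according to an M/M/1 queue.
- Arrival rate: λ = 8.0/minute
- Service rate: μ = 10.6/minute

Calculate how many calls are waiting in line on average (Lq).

ρ = λ/μ = 8.0/10.6 = 0.7547
For M/M/1: Lq = λ²/(μ(μ-λ))
Lq = 64.00/(10.6 × 2.60)
Lq = 2.3222 calls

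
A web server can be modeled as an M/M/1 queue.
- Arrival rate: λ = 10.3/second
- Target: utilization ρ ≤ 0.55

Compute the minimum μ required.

ρ = λ/μ, so μ = λ/ρ
μ ≥ 10.3/0.55 = 18.7273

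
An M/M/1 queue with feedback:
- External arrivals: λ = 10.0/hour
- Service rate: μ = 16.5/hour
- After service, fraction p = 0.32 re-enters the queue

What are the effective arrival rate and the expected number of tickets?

Effective arrival rate: λ_eff = λ/(1-p) = 10.0/(1-0.32) = 10.0/0.68 = 14.705882
ρ = λ_eff/μ = 14.705882/16.5 = 0.8912656
L = ρ/(1-ρ) = 0.8912656/(1-0.8912656) = 8.1967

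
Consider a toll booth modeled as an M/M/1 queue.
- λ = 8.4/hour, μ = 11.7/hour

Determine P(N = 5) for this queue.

ρ = λ/μ = 8.4/11.7 = 0.71795
P(n) = (1-ρ)ρⁿ
P(5) = (1-0.71795) × 0.71795^5
P(5) = 0.28205 × 0.19075
P(5) = 0.05380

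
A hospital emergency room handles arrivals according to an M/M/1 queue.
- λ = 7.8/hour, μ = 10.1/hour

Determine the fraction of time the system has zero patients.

ρ = λ/μ = 7.8/10.1 = 0.7723
P(0) = 1 - ρ = 1 - 0.7723 = 0.2277
The server is idle 22.77% of the time.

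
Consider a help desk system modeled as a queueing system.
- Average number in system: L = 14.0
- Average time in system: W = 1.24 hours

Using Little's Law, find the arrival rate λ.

Little's Law: L = λW, so λ = L/W
λ = 14.0/1.24 = 11.2903 tickets/hour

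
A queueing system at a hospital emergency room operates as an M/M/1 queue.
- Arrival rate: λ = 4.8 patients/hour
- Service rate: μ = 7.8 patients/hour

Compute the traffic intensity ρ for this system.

Server utilization: ρ = λ/μ
ρ = 4.8/7.8 = 0.6154
The server is busy 61.54% of the time.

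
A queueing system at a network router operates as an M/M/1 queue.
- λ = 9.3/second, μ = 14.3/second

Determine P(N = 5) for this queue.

ρ = λ/μ = 9.3/14.3 = 0.65035
P(n) = (1-ρ)ρⁿ
P(5) = (1-0.65035) × 0.65035^5
P(5) = 0.34965 × 0.11634
P(5) = 0.04068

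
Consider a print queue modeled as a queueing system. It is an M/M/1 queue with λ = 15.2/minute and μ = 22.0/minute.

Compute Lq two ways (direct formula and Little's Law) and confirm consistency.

Method 1 (direct): Lq = λ²/(μ(μ-λ)) = 231.04/(22.0 × 6.80) = 1.5444

Method 2 (Little's Law):
W = 1/(μ-λ) = 1/6.80 = 0.147059
Wq = W - 1/μ = 0.147059 - 0.0454545 = 0.101604
Lq = λWq = 15.2 × 0.101604 = 1.5444 ✔ (matches Method 1)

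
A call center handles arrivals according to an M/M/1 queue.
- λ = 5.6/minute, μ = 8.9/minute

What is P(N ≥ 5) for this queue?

ρ = λ/μ = 5.6/8.9 = 0.629213
P(N ≥ n) = ρⁿ
P(N ≥ 5) = 0.629213^5
P(N ≥ 5) = 0.09863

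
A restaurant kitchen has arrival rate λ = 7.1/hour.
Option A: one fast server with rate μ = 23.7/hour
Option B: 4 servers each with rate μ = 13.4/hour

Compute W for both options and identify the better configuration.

Option A: single server μ = 23.7 (M/M/1)
  ρ_A = 7.1/23.7 = 0.2996
  W_A = 1/(μ-λ) = 1/(23.7-7.1) = 1/16.60 = 0.06024

Option B: 4 servers μ = 13.4 (M/M/4)
  ρ_B = λ/(cμ) = 7.1/(4×13.4) = 0.1325
  Offered load a = λ/μ = cρ = 7.1/13.4 = 0.5299
  P₀ = [ Σₙ₌₀^3 aⁿ/n! + a^4/(4!(1-ρ)) ]⁻¹
  Σ = a^0/0! + a^1/1! + a^2/2! + a^3/3! = 1.0000 + 0.52985 + 0.14037 + 0.024792 = 1.6950
  a^4/(4!(1-ρ)) = 0.078816/(24 × 0.86754) = 0.003785
  P₀ = 1/(1.6950 + 0.003785) = 0.5887
  Lq = P₀·a^4·ρ / (4!(1-ρ)²) = 0.58865 × 0.078816 × 0.13246 / (24 × 0.75262) = 0.0003402
  Wq_B = Lq/λ = 0.00034023/7.1 = 0.000047920
  W_B = Wq_B + 1/μ = 0.000047920 + 0.074627 = 0.07467

Since W_A = 0.06024 < W_B = 0.07467, Option A (single fast server) has the shorter time in system.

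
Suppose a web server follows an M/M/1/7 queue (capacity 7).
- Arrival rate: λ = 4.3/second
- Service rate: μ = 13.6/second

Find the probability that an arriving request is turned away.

ρ = λ/μ = 4.3/13.6 = 0.31618
P₀ = (1-ρ)/(1-ρ^(K+1)) = (1-0.31618)/(1-0.31618^8) = 0.6838/0.9999 = 0.6839
P_K = P₀×ρ^K = 0.6839 × 0.31618^7 = 0.6839 × 0.0003159 = 0.0002160
Blocking probability = 0.02160%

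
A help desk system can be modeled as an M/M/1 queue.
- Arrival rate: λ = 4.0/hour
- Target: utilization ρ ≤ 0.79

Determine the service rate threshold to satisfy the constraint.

ρ = λ/μ, so μ = λ/ρ
μ ≥ 4.0/0.79 = 5.0633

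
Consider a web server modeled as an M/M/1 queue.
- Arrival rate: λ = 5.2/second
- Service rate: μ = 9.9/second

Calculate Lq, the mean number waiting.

ρ = λ/μ = 5.2/9.9 = 0.5253
For M/M/1: Lq = λ²/(μ(μ-λ))
Lq = 27.04/(9.9 × 4.70)
Lq = 0.5811 requests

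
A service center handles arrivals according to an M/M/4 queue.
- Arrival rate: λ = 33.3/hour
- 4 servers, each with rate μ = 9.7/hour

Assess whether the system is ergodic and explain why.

Stability requires ρ = λ/(cμ) < 1
ρ = 33.3/(4 × 9.7) = 33.3/38.80 = 0.8582
Since 0.8582 < 1, the system is STABLE.
The servers are busy 85.82% of the time.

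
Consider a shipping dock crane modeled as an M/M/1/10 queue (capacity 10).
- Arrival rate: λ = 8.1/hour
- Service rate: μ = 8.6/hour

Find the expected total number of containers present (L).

ρ = λ/μ = 8.1/8.6 = 0.94186
P₀ = (1-ρ)/(1-ρ^(K+1)) = (1-0.94186)/(1-0.94186^11) = 0.05814/0.4826 = 0.1205
P_K = P₀×ρ^K = 0.12048 × 0.94186^10 = 0.12048 × 0.54937 = 0.06619
L = ρ[1 - (K+1)ρ^K + Kρ^(K+1)] / [(1-ρ)(1-ρ^(K+1))]
L = 0.94186 × (1 - 11×0.54936822 + 10×0.51742795) / ((1 - 0.94186) × (1 - 0.51742795)) = 4.4053 containers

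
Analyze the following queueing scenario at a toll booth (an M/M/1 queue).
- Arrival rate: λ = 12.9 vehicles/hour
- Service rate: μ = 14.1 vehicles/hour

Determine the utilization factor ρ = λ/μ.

Server utilization: ρ = λ/μ
ρ = 12.9/14.1 = 0.9149
The server is busy 91.49% of the time.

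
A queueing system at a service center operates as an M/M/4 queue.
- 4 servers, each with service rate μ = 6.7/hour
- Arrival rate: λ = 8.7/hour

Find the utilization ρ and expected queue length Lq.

Traffic intensity: ρ = λ/(cμ) = 8.7/(4×6.7) = 0.3246
Since ρ = 0.3246 < 1, system is stable.
Offered load a = λ/μ = cρ = 8.7/6.7 = 1.2985
P₀ = [ Σₙ₌₀^3 aⁿ/n! + a^4/(4!(1-ρ)) ]⁻¹
Σ = a^0/0! + a^1/1! + a^2/2! + a^3/3! = 1.0000 + 1.2985 + 0.8431 + 0.3649 = 3.5065
a^4/(4!(1-ρ)) = 2.8430/(24 × 0.6754) = 0.1754
P₀ = 1/(3.5065 + 0.1754) = 0.2716
Lq = P₀·a^4·ρ / (4!(1-ρ)²) = 0.2716 × 2.8430 × 0.3246 / (24 × 0.4561) = 0.02290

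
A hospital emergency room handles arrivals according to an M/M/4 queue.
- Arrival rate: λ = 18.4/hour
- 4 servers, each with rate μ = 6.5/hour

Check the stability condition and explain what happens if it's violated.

Stability requires ρ = λ/(cμ) < 1
ρ = 18.4/(4 × 6.5) = 18.4/26.00 = 0.7077
Since 0.7077 < 1, the system is STABLE.
The servers are busy 70.77% of the time.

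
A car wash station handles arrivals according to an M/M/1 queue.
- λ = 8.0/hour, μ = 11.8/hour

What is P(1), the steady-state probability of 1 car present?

ρ = λ/μ = 8.0/11.8 = 0.6780
P(n) = (1-ρ)ρⁿ
P(1) = (1-0.6780) × 0.6780^1
P(1) = 0.3220 × 0.6780
P(1) = 0.2183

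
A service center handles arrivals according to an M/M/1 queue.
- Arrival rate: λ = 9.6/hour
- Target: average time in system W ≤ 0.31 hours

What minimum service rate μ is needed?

For M/M/1: W = 1/(μ-λ)
Need W ≤ 0.31, so 1/(μ-λ) ≤ 0.31
μ - λ ≥ 1/0.31 = 3.2258
μ ≥ 9.6 + 3.2258 = 12.8258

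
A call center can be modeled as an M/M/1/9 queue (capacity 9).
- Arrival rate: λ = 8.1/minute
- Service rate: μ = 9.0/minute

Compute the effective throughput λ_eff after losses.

ρ = λ/μ = 8.1/9.0 = 0.9000
P₀ = (1-ρ)/(1-ρ^(K+1)) = (1-0.9000)/(1-0.9000^10) = 0.1000/0.6513 = 0.1535
P_K = P₀×ρ^K = 0.15353 × 0.9000^9 = 0.15353 × 0.38742 = 0.05948
λ_eff = λ(1-P_K) = 8.1 × (1 - 0.05948) = 8.1 × 0.94052 = 7.6182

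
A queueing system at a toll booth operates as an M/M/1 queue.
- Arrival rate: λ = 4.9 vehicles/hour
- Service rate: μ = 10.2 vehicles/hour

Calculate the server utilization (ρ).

Server utilization: ρ = λ/μ
ρ = 4.9/10.2 = 0.4804
The server is busy 48.04% of the time.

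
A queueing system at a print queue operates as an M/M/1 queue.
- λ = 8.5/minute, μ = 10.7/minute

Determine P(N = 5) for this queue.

ρ = λ/μ = 8.5/10.7 = 0.7944
P(n) = (1-ρ)ρⁿ
P(5) = (1-0.7944) × 0.7944^5
P(5) = 0.2056 × 0.3164
P(5) = 0.06505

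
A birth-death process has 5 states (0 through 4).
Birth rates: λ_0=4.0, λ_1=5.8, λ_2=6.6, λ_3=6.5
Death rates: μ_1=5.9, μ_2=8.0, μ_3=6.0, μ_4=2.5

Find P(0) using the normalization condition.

Ratios P(n)/P(0) = (λ₀···λₙ₋₁)/(μ₁···μₙ):
P(1)/P(0) = (4.0)/(5.9) = 0.677966
P(2)/P(0) = (4.0×5.8)/(5.9×8.0) = 0.491525
P(3)/P(0) = (4.0×5.8×6.6)/(5.9×8.0×6.0) = 0.540678
P(4)/P(0) = (4.0×5.8×6.6×6.5)/(5.9×8.0×6.0×2.5) = 1.40576

Normalization: ∑ P(n) = 1
P(0) × (1.00000 + 0.677966 + 0.491525 + 0.540678 + 1.40576) = 1
P(0) × 4.1159 = 1
P(0) = 1/4.1159 = 0.2430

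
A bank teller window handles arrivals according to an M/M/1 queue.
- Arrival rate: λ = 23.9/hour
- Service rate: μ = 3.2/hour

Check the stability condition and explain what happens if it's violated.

Stability requires ρ = λ/(cμ) < 1
ρ = 23.9/(1 × 3.2) = 23.9/3.20 = 7.4687
Since 7.4687 ≥ 1, the system is UNSTABLE.
Queue grows without bound. Need μ > λ = 23.9.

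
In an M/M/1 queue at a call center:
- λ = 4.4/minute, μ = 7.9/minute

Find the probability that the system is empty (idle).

ρ = λ/μ = 4.4/7.9 = 0.5570
P(0) = 1 - ρ = 1 - 0.5570 = 0.4430
The server is idle 44.30% of the time.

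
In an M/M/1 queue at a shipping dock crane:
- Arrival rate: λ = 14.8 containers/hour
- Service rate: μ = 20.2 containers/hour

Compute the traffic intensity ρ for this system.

Server utilization: ρ = λ/μ
ρ = 14.8/20.2 = 0.7327
The server is busy 73.27% of the time.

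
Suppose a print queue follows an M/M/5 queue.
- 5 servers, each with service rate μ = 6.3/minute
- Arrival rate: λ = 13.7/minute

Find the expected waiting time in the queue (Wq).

Traffic intensity: ρ = λ/(cμ) = 13.7/(5×6.3) = 0.4349
Since ρ = 0.4349 < 1, system is stable.
Offered load a = λ/μ = cρ = 13.7/6.3 = 2.1746
P₀ = [ Σₙ₌₀^4 aⁿ/n! + a^5/(5!(1-ρ)) ]⁻¹
Σ = a^0/0! + a^1/1! + a^2/2! + a^3/3! + a^4/4! = 1.0000 + 2.1746 + 2.3644 + 1.7139 + 0.9318 = 8.1847
a^5/(5!(1-ρ)) = 48.6295/(120 × 0.5651) = 0.7171
P₀ = 1/(8.1847 + 0.7171) = 0.1123
Lq = P₀·a^5·ρ / (5!(1-ρ)²) = 0.11234 × 48.6295 × 0.43492 / (120 × 0.31931) = 0.06201
Wq = Lq/λ = 0.06201/13.7 = 0.004526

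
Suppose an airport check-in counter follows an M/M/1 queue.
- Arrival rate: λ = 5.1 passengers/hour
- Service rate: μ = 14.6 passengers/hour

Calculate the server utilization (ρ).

Server utilization: ρ = λ/μ
ρ = 5.1/14.6 = 0.3493
The server is busy 34.93% of the time.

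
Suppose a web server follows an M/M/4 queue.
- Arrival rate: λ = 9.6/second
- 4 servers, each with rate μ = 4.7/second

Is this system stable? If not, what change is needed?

Stability requires ρ = λ/(cμ) < 1
ρ = 9.6/(4 × 4.7) = 9.6/18.80 = 0.5106
Since 0.5106 < 1, the system is STABLE.
The servers are busy 51.06% of the time.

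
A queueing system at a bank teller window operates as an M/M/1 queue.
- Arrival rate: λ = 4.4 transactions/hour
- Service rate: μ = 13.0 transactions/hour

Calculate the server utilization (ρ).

Server utilization: ρ = λ/μ
ρ = 4.4/13.0 = 0.3385
The server is busy 33.85% of the time.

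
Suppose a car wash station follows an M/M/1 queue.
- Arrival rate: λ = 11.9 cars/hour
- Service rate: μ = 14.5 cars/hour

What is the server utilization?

Server utilization: ρ = λ/μ
ρ = 11.9/14.5 = 0.8207
The server is busy 82.07% of the time.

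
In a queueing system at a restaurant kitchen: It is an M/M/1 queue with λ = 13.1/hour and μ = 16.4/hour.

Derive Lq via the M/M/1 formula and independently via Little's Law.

Method 1 (direct): Lq = λ²/(μ(μ-λ)) = 171.61/(16.4 × 3.30) = 3.1709

Method 2 (Little's Law):
W = 1/(μ-λ) = 1/3.30 = 0.30303
Wq = W - 1/μ = 0.30303 - 0.060976 = 0.24205
Lq = λWq = 13.1 × 0.24205 = 3.1709 ✔ (matches Method 1)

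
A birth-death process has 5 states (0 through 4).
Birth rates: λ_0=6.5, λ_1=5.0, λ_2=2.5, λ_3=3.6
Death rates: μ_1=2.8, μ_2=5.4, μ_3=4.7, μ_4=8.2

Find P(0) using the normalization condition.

Ratios P(n)/P(0) = (λ₀···λₙ₋₁)/(μ₁···μₙ):
P(1)/P(0) = (6.5)/(2.8) = 2.3214
P(2)/P(0) = (6.5×5.0)/(2.8×5.4) = 2.1495
P(3)/P(0) = (6.5×5.0×2.5)/(2.8×5.4×4.7) = 1.1433
P(4)/P(0) = (6.5×5.0×2.5×3.6)/(2.8×5.4×4.7×8.2) = 0.5020

Normalization: ∑ P(n) = 1
P(0) × (1.0000 + 2.3214 + 2.1495 + 1.1433 + 0.5020) = 1
P(0) × 7.1162 = 1
P(0) = 1/7.1162 = 0.1405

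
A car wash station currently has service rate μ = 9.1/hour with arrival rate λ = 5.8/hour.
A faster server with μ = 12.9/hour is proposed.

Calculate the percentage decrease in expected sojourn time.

System 1: ρ₁ = 5.8/9.1 = 0.6374, W₁ = 1/(9.1-5.8) = 0.30303
System 2: ρ₂ = 5.8/12.9 = 0.4496, W₂ = 1/(12.9-5.8) = 0.14085
Improvement: (W₁-W₂)/W₁ = (0.30303-0.14085)/0.30303 = 53.52%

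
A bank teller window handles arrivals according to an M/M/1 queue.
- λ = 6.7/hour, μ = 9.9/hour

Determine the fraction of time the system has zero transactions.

ρ = λ/μ = 6.7/9.9 = 0.6768
P(0) = 1 - ρ = 1 - 0.6768 = 0.3232
The server is idle 32.32% of the time.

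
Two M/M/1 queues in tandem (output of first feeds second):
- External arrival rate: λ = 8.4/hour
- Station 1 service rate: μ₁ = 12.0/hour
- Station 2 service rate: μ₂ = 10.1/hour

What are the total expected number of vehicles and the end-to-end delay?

By Jackson's theorem, each station behaves as independent M/M/1.
Station 1: ρ₁ = 8.4/12.0 = 0.7000, L₁ = ρ₁/(1-ρ₁) = λ/(μ₁-λ) = 8.4/3.60 = 2.3333
Station 2: ρ₂ = 8.4/10.1 = 0.8317, L₂ = ρ₂/(1-ρ₂) = λ/(μ₂-λ) = 8.4/1.70 = 4.9412
Total: L = L₁ + L₂ = 2.3333 + 4.9412 = 7.2745
W = L/λ = 7.2745/8.4 = 0.8660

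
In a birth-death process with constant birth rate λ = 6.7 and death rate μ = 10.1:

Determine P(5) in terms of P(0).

For constant rates: P(n)/P(0) = (λ/μ)^n
P(5)/P(0) = (6.7/10.1)^5 = 0.6634^5 = 0.1285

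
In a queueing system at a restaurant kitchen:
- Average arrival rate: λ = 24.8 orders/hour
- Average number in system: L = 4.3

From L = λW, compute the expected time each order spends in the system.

Little's Law: L = λW, so W = L/λ
W = 4.3/24.8 = 0.1734 hours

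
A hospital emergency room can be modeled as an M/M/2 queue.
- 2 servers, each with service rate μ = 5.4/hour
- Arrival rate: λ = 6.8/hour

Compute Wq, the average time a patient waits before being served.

Traffic intensity: ρ = λ/(cμ) = 6.8/(2×5.4) = 0.6296
Since ρ = 0.6296 < 1, system is stable.
Offered load a = λ/μ = cρ = 6.8/5.4 = 1.2593
P₀ = [ Σₙ₌₀^1 aⁿ/n! + a^2/(2!(1-ρ)) ]⁻¹
Σ = a^0/0! + a^1/1! = 1.0000 + 1.2593 = 2.2593
a^2/(2!(1-ρ)) = 1.5857/(2 × 0.37037) = 2.1407
P₀ = 1/(2.2593 + 2.1407) = 0.2273
Lq = P₀·a^2·ρ / (2!(1-ρ)²) = 0.22727 × 1.5857 × 0.62963 / (2 × 0.13717) = 0.8271
Wq = Lq/λ = 0.8271/6.8 = 0.1216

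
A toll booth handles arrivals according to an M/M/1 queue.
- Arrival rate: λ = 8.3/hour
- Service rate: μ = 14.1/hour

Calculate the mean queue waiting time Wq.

First, compute utilization: ρ = λ/μ = 8.3/14.1 = 0.5887
For M/M/1: Wq = λ/(μ(μ-λ))
Wq = 8.3/(14.1 × (14.1-8.3))
Wq = 8.3/(14.1 × 5.80)
Wq = 0.1015 hours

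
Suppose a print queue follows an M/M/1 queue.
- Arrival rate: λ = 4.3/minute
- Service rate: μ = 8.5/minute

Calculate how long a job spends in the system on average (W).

First, compute utilization: ρ = λ/μ = 4.3/8.5 = 0.5059
For M/M/1: W = 1/(μ-λ)
W = 1/(8.5-4.3) = 1/4.20
W = 0.2381 minutes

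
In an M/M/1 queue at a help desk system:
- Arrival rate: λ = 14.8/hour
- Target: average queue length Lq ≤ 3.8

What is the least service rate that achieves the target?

For M/M/1: Lq = λ²/(μ(μ-λ))
Need Lq ≤ 3.8, i.e. μ(μ-λ) ≥ λ²/3.8
μ² - 14.8μ - 219.04/3.8 ≥ 0  →  μ² - 14.8μ - 57.6421 ≥ 0
Quadratic formula (positive root): μ = [λ + √(λ² + 4×57.6421)]/2
Discriminant: 219.04 + 4×57.6421 = 449.6084, √449.6084 = 21.2040
μ ≥ (14.8 + 21.2040)/2 = 18.0020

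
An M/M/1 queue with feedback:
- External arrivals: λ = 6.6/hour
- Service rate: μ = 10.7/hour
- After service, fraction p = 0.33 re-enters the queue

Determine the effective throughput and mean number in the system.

Effective arrival rate: λ_eff = λ/(1-p) = 6.6/(1-0.33) = 6.6/0.67 = 9.850746
ρ = λ_eff/μ = 9.850746/10.7 = 0.9206305
L = ρ/(1-ρ) = 0.9206305/(1-0.9206305) = 11.5993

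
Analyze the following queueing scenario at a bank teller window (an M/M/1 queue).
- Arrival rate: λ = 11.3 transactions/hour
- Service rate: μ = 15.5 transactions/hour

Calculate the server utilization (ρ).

Server utilization: ρ = λ/μ
ρ = 11.3/15.5 = 0.7290
The server is busy 72.90% of the time.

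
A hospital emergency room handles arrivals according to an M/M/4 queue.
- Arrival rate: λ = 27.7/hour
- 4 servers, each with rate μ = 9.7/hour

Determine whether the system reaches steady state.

Stability requires ρ = λ/(cμ) < 1
ρ = 27.7/(4 × 9.7) = 27.7/38.80 = 0.7139
Since 0.7139 < 1, the system is STABLE.
The servers are busy 71.39% of the time.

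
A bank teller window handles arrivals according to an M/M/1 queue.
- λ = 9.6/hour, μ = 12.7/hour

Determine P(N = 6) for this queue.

ρ = λ/μ = 9.6/12.7 = 0.7559
P(n) = (1-ρ)ρⁿ
P(6) = (1-0.7559) × 0.7559^6
P(6) = 0.24410 × 0.18655
P(6) = 0.04554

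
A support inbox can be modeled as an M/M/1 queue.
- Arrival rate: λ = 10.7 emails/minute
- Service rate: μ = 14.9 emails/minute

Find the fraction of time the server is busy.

Server utilization: ρ = λ/μ
ρ = 10.7/14.9 = 0.7181
The server is busy 71.81% of the time.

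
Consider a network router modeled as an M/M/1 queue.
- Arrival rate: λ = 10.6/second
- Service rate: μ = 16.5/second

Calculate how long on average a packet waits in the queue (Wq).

First, compute utilization: ρ = λ/μ = 10.6/16.5 = 0.6424
For M/M/1: Wq = λ/(μ(μ-λ))
Wq = 10.6/(16.5 × (16.5-10.6))
Wq = 10.6/(16.5 × 5.90)
Wq = 0.1089 seconds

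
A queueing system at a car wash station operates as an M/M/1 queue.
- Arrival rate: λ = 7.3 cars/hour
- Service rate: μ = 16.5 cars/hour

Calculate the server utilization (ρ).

Server utilization: ρ = λ/μ
ρ = 7.3/16.5 = 0.4424
The server is busy 44.24% of the time.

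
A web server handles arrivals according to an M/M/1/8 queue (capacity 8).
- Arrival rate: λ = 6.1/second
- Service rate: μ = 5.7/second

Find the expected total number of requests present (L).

ρ = λ/μ = 6.1/5.7 = 1.070175
P₀ = (1-ρ)/(1-ρ^(K+1)) = (1-1.070175)/(1-1.070175^9) = -0.07018/-0.8412 = 0.08343
P_K = P₀×ρ^K = 0.08343 × 1.070175^8 = 0.08343 × 1.7204 = 0.1435
L = ρ[1 - (K+1)ρ^K + Kρ^(K+1)] / [(1-ρ)(1-ρ^(K+1))]
L = 1.070175 × (1 - 9×1.7204356 + 8×1.8411671) / ((1 - 1.070175) × (1 - 1.8411671)) = 4.4493 requests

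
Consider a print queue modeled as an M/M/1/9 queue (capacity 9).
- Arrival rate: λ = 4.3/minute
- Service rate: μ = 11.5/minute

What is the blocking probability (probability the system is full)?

ρ = λ/μ = 4.3/11.5 = 0.37391
P₀ = (1-ρ)/(1-ρ^(K+1)) = (1-0.37391)/(1-0.37391^10) = 0.62609/0.99995 = 0.6261
P_K = P₀×ρ^K = 0.62612 × 0.37391^9 = 0.62612 × 0.00014286 = 0.00008945
Blocking probability = 0.008945%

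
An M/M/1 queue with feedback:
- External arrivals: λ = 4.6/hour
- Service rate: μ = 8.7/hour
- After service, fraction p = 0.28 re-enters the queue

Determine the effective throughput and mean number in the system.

Effective arrival rate: λ_eff = λ/(1-p) = 4.6/(1-0.28) = 4.6/0.72 = 6.38889
ρ = λ_eff/μ = 6.38889/8.7 = 0.734355
L = ρ/(1-ρ) = 0.734355/(1-0.734355) = 2.7644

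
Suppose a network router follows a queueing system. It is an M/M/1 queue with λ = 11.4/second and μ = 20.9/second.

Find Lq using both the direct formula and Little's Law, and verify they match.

Method 1 (direct): Lq = λ²/(μ(μ-λ)) = 129.96/(20.9 × 9.50) = 0.6545

Method 2 (Little's Law):
W = 1/(μ-λ) = 1/9.50 = 0.105263
Wq = W - 1/μ = 0.105263 - 0.0478469 = 0.057416
Lq = λWq = 11.4 × 0.057416 = 0.6545 ✔ (matches Method 1)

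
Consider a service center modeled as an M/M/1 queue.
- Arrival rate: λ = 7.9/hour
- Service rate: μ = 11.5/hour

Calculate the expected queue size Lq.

ρ = λ/μ = 7.9/11.5 = 0.6870
For M/M/1: Lq = λ²/(μ(μ-λ))
Lq = 62.41/(11.5 × 3.60)
Lq = 1.5075 customers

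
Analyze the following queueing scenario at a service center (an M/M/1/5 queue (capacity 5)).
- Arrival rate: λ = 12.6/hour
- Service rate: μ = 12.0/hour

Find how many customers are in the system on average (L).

ρ = λ/μ = 12.6/12.0 = 1.0500
P₀ = (1-ρ)/(1-ρ^(K+1)) = (1-1.0500)/(1-1.0500^6) = -0.05000/-0.3401 = 0.1470
P_K = P₀×ρ^K = 0.1470 × 1.0500^5 = 0.1470 × 1.2763 = 0.1876
L = ρ[1 - (K+1)ρ^K + Kρ^(K+1)] / [(1-ρ)(1-ρ^(K+1))]
L = 1.0500 × (1 - 6×1.2762816 + 5×1.3400956) / ((1 - 1.0500) × (1 - 1.3400956)) = 2.6421 customers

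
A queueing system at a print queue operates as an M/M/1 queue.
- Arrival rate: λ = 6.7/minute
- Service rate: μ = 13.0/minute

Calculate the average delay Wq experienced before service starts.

First, compute utilization: ρ = λ/μ = 6.7/13.0 = 0.5154
For M/M/1: Wq = λ/(μ(μ-λ))
Wq = 6.7/(13.0 × (13.0-6.7))
Wq = 6.7/(13.0 × 6.30)
Wq = 0.08181 minutes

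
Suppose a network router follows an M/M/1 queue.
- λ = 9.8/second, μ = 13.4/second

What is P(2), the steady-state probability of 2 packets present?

ρ = λ/μ = 9.8/13.4 = 0.7313
P(n) = (1-ρ)ρⁿ
P(2) = (1-0.7313) × 0.7313^2
P(2) = 0.2687 × 0.5348
P(2) = 0.1437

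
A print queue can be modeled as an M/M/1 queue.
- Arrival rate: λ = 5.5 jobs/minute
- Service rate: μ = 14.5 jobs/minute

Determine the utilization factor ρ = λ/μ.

Server utilization: ρ = λ/μ
ρ = 5.5/14.5 = 0.3793
The server is busy 37.93% of the time.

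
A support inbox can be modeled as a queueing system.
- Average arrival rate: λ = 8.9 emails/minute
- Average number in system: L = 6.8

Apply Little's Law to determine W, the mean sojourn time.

Little's Law: L = λW, so W = L/λ
W = 6.8/8.9 = 0.7640 minutes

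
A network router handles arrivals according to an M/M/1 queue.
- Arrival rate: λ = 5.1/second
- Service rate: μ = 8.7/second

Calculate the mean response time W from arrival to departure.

First, compute utilization: ρ = λ/μ = 5.1/8.7 = 0.5862
For M/M/1: W = 1/(μ-λ)
W = 1/(8.7-5.1) = 1/3.60
W = 0.2778 seconds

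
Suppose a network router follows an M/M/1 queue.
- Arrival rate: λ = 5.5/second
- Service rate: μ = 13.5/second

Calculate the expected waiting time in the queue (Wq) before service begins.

First, compute utilization: ρ = λ/μ = 5.5/13.5 = 0.4074
For M/M/1: Wq = λ/(μ(μ-λ))
Wq = 5.5/(13.5 × (13.5-5.5))
Wq = 5.5/(13.5 × 8.00)
Wq = 0.05093 seconds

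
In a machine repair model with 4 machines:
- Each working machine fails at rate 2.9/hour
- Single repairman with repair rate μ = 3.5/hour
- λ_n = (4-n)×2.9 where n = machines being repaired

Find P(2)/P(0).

P(2)/P(0) = ∏_{i=0}^{2-1} λ_i/μ_{i+1}
= (4-0)×2.9/3.5 × (4-1)×2.9/3.5
= 8.2384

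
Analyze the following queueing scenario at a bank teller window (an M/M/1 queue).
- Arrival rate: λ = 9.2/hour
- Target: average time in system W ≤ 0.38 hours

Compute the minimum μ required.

For M/M/1: W = 1/(μ-λ)
Need W ≤ 0.38, so 1/(μ-λ) ≤ 0.38
μ - λ ≥ 1/0.38 = 2.6316
μ ≥ 9.2 + 2.6316 = 11.8316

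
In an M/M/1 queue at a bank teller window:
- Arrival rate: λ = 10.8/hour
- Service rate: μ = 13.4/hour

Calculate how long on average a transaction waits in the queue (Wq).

First, compute utilization: ρ = λ/μ = 10.8/13.4 = 0.8060
For M/M/1: Wq = λ/(μ(μ-λ))
Wq = 10.8/(13.4 × (13.4-10.8))
Wq = 10.8/(13.4 × 2.60)
Wq = 0.3100 hours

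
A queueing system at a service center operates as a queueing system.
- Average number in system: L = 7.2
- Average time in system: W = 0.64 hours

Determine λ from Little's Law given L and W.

Little's Law: L = λW, so λ = L/W
λ = 7.2/0.64 = 11.2500 customers/hour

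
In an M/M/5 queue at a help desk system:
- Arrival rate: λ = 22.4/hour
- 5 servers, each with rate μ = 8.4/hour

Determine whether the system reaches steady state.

Stability requires ρ = λ/(cμ) < 1
ρ = 22.4/(5 × 8.4) = 22.4/42.00 = 0.5333
Since 0.5333 < 1, the system is STABLE.
The servers are busy 53.33% of the time.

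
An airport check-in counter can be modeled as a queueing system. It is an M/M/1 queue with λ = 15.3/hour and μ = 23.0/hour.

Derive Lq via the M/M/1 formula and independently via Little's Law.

Method 1 (direct): Lq = λ²/(μ(μ-λ)) = 234.09/(23.0 × 7.70) = 1.3218

Method 2 (Little's Law):
W = 1/(μ-λ) = 1/7.70 = 0.12987
Wq = W - 1/μ = 0.12987 - 0.043478 = 0.08639
Lq = λWq = 15.3 × 0.08639 = 1.3218 ✔ (matches Method 1)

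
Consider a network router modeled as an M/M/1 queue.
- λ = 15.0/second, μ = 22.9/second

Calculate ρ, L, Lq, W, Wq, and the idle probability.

Step 1: ρ = λ/μ = 15.0/22.9 = 0.6550
Step 2: L = λ/(μ-λ) = 15.0/7.90 = 1.8987
Step 3: Lq = λ²/(μ(μ-λ)) = 225.00/(22.9×7.90) = 1.2437
Step 4: W = 1/(μ-λ) = 1/7.90 = 0.12658
Step 5: Wq = λ/(μ(μ-λ)) = 15.0/(22.9×7.90) = 0.08291
Step 6: P(0) = 1-ρ = 0.3450
Verify: L = λW = 15.0×0.12658 = 1.8987 ✔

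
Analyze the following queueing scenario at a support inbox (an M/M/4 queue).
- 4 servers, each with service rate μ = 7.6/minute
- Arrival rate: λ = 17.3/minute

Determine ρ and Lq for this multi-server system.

Traffic intensity: ρ = λ/(cμ) = 17.3/(4×7.6) = 0.5691
Since ρ = 0.5691 < 1, system is stable.
Offered load a = λ/μ = cρ = 17.3/7.6 = 2.2763
P₀ = [ Σₙ₌₀^3 aⁿ/n! + a^4/(4!(1-ρ)) ]⁻¹
Σ = a^0/0! + a^1/1! + a^2/2! + a^3/3! = 1.00000 + 2.27632 + 2.59081 + 1.96583 = 7.8330
a^4/(4!(1-ρ)) = 26.8491/(24 × 0.43092) = 2.5961
P₀ = 1/(7.8330 + 2.5961) = 0.09589
Lq = P₀·a^4·ρ / (4!(1-ρ)²) = 0.095886 × 26.8491 × 0.56908 / (24 × 0.18569) = 0.3287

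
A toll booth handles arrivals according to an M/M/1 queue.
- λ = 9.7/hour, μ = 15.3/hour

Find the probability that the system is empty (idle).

ρ = λ/μ = 9.7/15.3 = 0.6340
P(0) = 1 - ρ = 1 - 0.6340 = 0.3660
The server is idle 36.60% of the time.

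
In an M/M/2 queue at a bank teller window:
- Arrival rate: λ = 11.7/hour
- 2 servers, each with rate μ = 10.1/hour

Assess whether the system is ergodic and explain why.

Stability requires ρ = λ/(cμ) < 1
ρ = 11.7/(2 × 10.1) = 11.7/20.20 = 0.5792
Since 0.5792 < 1, the system is STABLE.
The servers are busy 57.92% of the time.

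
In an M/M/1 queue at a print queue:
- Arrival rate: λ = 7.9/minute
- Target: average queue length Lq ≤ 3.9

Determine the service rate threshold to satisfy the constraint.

For M/M/1: Lq = λ²/(μ(μ-λ))
Need Lq ≤ 3.9, i.e. μ(μ-λ) ≥ λ²/3.9
μ² - 7.9μ - 62.41/3.9 ≥ 0  →  μ² - 7.9μ - 16.002564 ≥ 0
Quadratic formula (positive root): μ = [λ + √(λ² + 4×16.002564)]/2
Discriminant: 62.41 + 4×16.002564 = 126.4203, √126.4203 = 11.24368
μ ≥ (7.9 + 11.24368)/2 = 9.5718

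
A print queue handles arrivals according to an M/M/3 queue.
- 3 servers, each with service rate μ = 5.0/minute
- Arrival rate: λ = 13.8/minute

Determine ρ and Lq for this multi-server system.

Traffic intensity: ρ = λ/(cμ) = 13.8/(3×5.0) = 0.9200
Since ρ = 0.9200 < 1, system is stable.
Offered load a = λ/μ = cρ = 13.8/5.0 = 2.7600
P₀ = [ Σₙ₌₀^2 aⁿ/n! + a^3/(3!(1-ρ)) ]⁻¹
Σ = a^0/0! + a^1/1! + a^2/2! = 1.0000 + 2.7600 + 3.8088 = 7.5688
a^3/(3!(1-ρ)) = 21.02458/(6 × 0.08000000) = 43.8012
P₀ = 1/(7.5688 + 43.8012) = 0.01947
Lq = P₀·a^3·ρ / (3!(1-ρ)²) = 0.0194666 × 21.0246 × 0.920000 / (6 × 0.00640000) = 9.8056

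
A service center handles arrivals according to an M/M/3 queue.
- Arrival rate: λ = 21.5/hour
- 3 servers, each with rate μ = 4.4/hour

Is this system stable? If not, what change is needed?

Stability requires ρ = λ/(cμ) < 1
ρ = 21.5/(3 × 4.4) = 21.5/13.20 = 1.6288
Since 1.6288 ≥ 1, the system is UNSTABLE.
Need c > λ/μ = 21.5/4.4 = 4.89.
Minimum servers needed: c = 5.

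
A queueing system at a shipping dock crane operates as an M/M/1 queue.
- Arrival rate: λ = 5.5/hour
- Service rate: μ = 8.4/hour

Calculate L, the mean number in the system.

ρ = λ/μ = 5.5/8.4 = 0.6548
For M/M/1: L = λ/(μ-λ)
L = 5.5/(8.4-5.5) = 5.5/2.90
L = 1.8966 containers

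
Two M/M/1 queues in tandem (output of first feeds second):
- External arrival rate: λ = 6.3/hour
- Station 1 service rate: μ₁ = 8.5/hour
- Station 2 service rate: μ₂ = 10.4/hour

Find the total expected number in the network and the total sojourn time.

By Jackson's theorem, each station behaves as independent M/M/1.
Station 1: ρ₁ = 6.3/8.5 = 0.7412, L₁ = ρ₁/(1-ρ₁) = λ/(μ₁-λ) = 6.3/2.20 = 2.8636
Station 2: ρ₂ = 6.3/10.4 = 0.6058, L₂ = ρ₂/(1-ρ₂) = λ/(μ₂-λ) = 6.3/4.10 = 1.5366
Total: L = L₁ + L₂ = 2.8636 + 1.5366 = 4.4002
W = L/λ = 4.4002/6.3 = 0.6984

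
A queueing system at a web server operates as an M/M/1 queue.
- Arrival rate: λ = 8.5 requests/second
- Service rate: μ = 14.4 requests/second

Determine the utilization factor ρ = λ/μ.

Server utilization: ρ = λ/μ
ρ = 8.5/14.4 = 0.5903
The server is busy 59.03% of the time.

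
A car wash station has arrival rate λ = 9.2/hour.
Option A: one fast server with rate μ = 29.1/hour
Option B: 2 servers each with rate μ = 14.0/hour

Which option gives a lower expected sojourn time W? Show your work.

Option A: single server μ = 29.1 (M/M/1)
  ρ_A = 9.2/29.1 = 0.3162
  W_A = 1/(μ-λ) = 1/(29.1-9.2) = 1/19.90 = 0.05025

Option B: 2 servers μ = 14.0 (M/M/2)
  ρ_B = λ/(cμ) = 9.2/(2×14.0) = 0.3286
  Offered load a = λ/μ = cρ = 9.2/14.0 = 0.6571
  P₀ = [ Σₙ₌₀^1 aⁿ/n! + a^2/(2!(1-ρ)) ]⁻¹
  Σ = a^0/0! + a^1/1! = 1.0000 + 0.6571 = 1.6571
  a^2/(2!(1-ρ)) = 0.4318/(2 × 0.6714) = 0.3216
  P₀ = 1/(1.6571 + 0.3216) = 0.5054
  Lq = P₀·a^2·ρ / (2!(1-ρ)²) = 0.50538 × 0.43184 × 0.32857 / (2 × 0.45082) = 0.07953
  Wq_B = Lq/λ = 0.07953/9.2 = 0.008645
  W_B = Wq_B + 1/μ = 0.008645 + 0.07143 = 0.08007

Since W_A = 0.05025 < W_B = 0.08007, Option A (single fast server) has the shorter time in system.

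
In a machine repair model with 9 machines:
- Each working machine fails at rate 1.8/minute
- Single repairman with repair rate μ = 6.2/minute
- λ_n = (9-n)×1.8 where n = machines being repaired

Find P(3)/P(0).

P(3)/P(0) = ∏_{i=0}^{3-1} λ_i/μ_{i+1}
= (9-0)×1.8/6.2 × (9-1)×1.8/6.2 × (9-2)×1.8/6.2
= 12.3331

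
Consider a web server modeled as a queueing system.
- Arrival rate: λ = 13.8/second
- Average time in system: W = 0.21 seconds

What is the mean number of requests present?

Little's Law: L = λW
L = 13.8 × 0.21 = 2.8980 requests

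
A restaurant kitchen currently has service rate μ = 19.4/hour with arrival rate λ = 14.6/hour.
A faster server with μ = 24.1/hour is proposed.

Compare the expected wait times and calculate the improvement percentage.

System 1: ρ₁ = 14.6/19.4 = 0.7526, W₁ = 1/(19.4-14.6) = 0.20833
System 2: ρ₂ = 14.6/24.1 = 0.6058, W₂ = 1/(24.1-14.6) = 0.10526
Improvement: (W₁-W₂)/W₁ = (0.20833-0.10526)/0.20833 = 49.47%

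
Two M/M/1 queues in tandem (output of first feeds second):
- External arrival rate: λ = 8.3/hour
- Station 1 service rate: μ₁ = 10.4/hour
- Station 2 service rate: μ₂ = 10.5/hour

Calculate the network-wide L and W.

By Jackson's theorem, each station behaves as independent M/M/1.
Station 1: ρ₁ = 8.3/10.4 = 0.7981, L₁ = ρ₁/(1-ρ₁) = λ/(μ₁-λ) = 8.3/2.10 = 3.9524
Station 2: ρ₂ = 8.3/10.5 = 0.7905, L₂ = ρ₂/(1-ρ₂) = λ/(μ₂-λ) = 8.3/2.20 = 3.7727
Total: L = L₁ + L₂ = 3.9524 + 3.7727 = 7.7251
W = L/λ = 7.7251/8.3 = 0.9307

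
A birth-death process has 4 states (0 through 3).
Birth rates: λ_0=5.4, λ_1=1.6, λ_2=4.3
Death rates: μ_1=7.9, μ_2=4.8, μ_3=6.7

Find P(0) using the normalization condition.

Ratios P(n)/P(0) = (λ₀···λₙ₋₁)/(μ₁···μₙ):
P(1)/P(0) = (5.4)/(7.9) = 0.68354
P(2)/P(0) = (5.4×1.6)/(7.9×4.8) = 0.22785
P(3)/P(0) = (5.4×1.6×4.3)/(7.9×4.8×6.7) = 0.14623

Normalization: ∑ P(n) = 1
P(0) × (1.0000 + 0.68354 + 0.22785 + 0.14623) = 1
P(0) × 2.0576 = 1
P(0) = 1/2.0576 = 0.4860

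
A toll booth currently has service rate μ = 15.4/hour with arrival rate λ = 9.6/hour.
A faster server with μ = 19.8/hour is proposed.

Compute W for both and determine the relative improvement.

System 1: ρ₁ = 9.6/15.4 = 0.6234, W₁ = 1/(15.4-9.6) = 0.17241
System 2: ρ₂ = 9.6/19.8 = 0.4848, W₂ = 1/(19.8-9.6) = 0.098039
Improvement: (W₁-W₂)/W₁ = (0.17241-0.098039)/0.17241 = 43.14%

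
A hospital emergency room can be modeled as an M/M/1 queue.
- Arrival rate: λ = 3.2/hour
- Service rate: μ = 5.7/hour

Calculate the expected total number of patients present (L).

ρ = λ/μ = 3.2/5.7 = 0.5614
For M/M/1: L = λ/(μ-λ)
L = 3.2/(5.7-3.2) = 3.2/2.50
L = 1.2800 patients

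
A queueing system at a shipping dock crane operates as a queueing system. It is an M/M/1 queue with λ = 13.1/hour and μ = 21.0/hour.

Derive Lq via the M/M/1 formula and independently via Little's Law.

Method 1 (direct): Lq = λ²/(μ(μ-λ)) = 171.61/(21.0 × 7.90) = 1.0344

Method 2 (Little's Law):
W = 1/(μ-λ) = 1/7.90 = 0.12658
Wq = W - 1/μ = 0.12658 - 0.047619 = 0.07896
Lq = λWq = 13.1 × 0.07896 = 1.0344 ✔ (matches Method 1)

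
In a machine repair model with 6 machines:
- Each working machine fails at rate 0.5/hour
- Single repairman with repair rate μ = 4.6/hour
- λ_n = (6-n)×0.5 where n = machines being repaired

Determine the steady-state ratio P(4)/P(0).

P(4)/P(0) = ∏_{i=0}^{4-1} λ_i/μ_{i+1}
= (6-0)×0.5/4.6 × (6-1)×0.5/4.6 × (6-2)×0.5/4.6 × (6-3)×0.5/4.6
= 0.05025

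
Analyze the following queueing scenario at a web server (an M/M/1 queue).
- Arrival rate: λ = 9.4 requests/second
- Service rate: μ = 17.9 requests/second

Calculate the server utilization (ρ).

Server utilization: ρ = λ/μ
ρ = 9.4/17.9 = 0.5251
The server is busy 52.51% of the time.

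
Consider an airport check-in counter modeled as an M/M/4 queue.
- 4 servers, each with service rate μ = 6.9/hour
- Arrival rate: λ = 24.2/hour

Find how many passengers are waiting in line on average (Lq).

Traffic intensity: ρ = λ/(cμ) = 24.2/(4×6.9) = 0.8768
Since ρ = 0.8768 < 1, system is stable.
Offered load a = λ/μ = cρ = 24.2/6.9 = 3.5072
P₀ = [ Σₙ₌₀^3 aⁿ/n! + a^4/(4!(1-ρ)) ]⁻¹
Σ = a^0/0! + a^1/1! + a^2/2! + a^3/3! = 1.0000 + 3.5072 + 6.1504 + 7.1903 = 17.8479
a^4/(4!(1-ρ)) = 151.3091/(24 × 0.1231884) = 51.1781
P₀ = 1/(17.8479 + 51.1781) = 0.01449
Lq = P₀·a^4·ρ / (4!(1-ρ)²) = 0.0144873 × 151.3091 × 0.876812 / (24 × 0.0151754) = 5.2772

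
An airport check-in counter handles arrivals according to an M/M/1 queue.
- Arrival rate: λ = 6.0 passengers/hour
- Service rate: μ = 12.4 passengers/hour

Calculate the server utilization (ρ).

Server utilization: ρ = λ/μ
ρ = 6.0/12.4 = 0.4839
The server is busy 48.39% of the time.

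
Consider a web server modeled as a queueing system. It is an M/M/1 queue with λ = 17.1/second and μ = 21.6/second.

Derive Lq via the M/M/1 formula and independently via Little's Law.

Method 1 (direct): Lq = λ²/(μ(μ-λ)) = 292.41/(21.6 × 4.50) = 3.0083

Method 2 (Little's Law):
W = 1/(μ-λ) = 1/4.50 = 0.222222
Wq = W - 1/μ = 0.222222 - 0.0462963 = 0.175926
Lq = λWq = 17.1 × 0.175926 = 3.0083 ✔ (matches Method 1)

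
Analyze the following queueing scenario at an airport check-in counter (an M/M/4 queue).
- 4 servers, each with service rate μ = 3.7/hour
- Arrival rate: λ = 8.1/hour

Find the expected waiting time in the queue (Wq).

Traffic intensity: ρ = λ/(cμ) = 8.1/(4×3.7) = 0.5473
Since ρ = 0.5473 < 1, system is stable.
Offered load a = λ/μ = cρ = 8.1/3.7 = 2.1892
P₀ = [ Σₙ₌₀^3 aⁿ/n! + a^4/(4!(1-ρ)) ]⁻¹
Σ = a^0/0! + a^1/1! + a^2/2! + a^3/3! = 1.0000 + 2.1892 + 2.3963 + 1.7486 = 7.3341
a^4/(4!(1-ρ)) = 22.9685/(24 × 0.4527) = 2.1140
P₀ = 1/(7.3341 + 2.1140) = 0.1058
Lq = P₀·a^4·ρ / (4!(1-ρ)²) = 0.1058 × 22.9685 × 0.5473 / (24 × 0.2049) = 0.2705
Wq = Lq/λ = 0.2705/8.1 = 0.03340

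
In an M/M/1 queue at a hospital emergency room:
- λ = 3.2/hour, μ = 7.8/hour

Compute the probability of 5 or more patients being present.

ρ = λ/μ = 3.2/7.8 = 0.41026
P(N ≥ n) = ρⁿ
P(N ≥ 5) = 0.41026^5
P(N ≥ 5) = 0.01162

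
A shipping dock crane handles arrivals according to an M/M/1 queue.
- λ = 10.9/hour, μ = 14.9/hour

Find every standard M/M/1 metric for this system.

Step 1: ρ = λ/μ = 10.9/14.9 = 0.7315
Step 2: L = λ/(μ-λ) = 10.9/4.00 = 2.7250
Step 3: Lq = λ²/(μ(μ-λ)) = 118.81/(14.9×4.00) = 1.9935
Step 4: W = 1/(μ-λ) = 1/4.00 = 0.2500
Step 5: Wq = λ/(μ(μ-λ)) = 10.9/(14.9×4.00) = 0.1829
Step 6: P(0) = 1-ρ = 0.2685
Verify: L = λW = 10.9×0.2500 = 2.7250 ✔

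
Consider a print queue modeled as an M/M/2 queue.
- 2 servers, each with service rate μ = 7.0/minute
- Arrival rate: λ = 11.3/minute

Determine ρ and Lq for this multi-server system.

Traffic intensity: ρ = λ/(cμ) = 11.3/(2×7.0) = 0.8071
Since ρ = 0.8071 < 1, system is stable.
Offered load a = λ/μ = cρ = 11.3/7.0 = 1.6143
P₀ = [ Σₙ₌₀^1 aⁿ/n! + a^2/(2!(1-ρ)) ]⁻¹
Σ = a^0/0! + a^1/1! = 1.0000 + 1.6143 = 2.6143
a^2/(2!(1-ρ)) = 2.60592/(2 × 0.192857) = 6.7561
P₀ = 1/(2.6143 + 6.7561) = 0.1067
Lq = P₀·a^2·ρ / (2!(1-ρ)²) = 0.10672 × 2.6059 × 0.80714 / (2 × 0.037194) = 3.0175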